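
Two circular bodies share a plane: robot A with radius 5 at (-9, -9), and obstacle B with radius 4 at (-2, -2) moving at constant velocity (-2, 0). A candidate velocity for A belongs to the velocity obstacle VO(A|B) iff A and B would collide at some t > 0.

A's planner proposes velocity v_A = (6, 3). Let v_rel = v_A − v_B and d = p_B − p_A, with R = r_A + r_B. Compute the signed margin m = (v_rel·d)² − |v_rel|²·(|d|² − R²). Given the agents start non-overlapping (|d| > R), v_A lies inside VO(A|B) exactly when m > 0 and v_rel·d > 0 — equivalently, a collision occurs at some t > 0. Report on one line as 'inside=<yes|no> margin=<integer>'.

d = (7, 7),  |d|² = 98;  R = 5+4 = 9,  c = 98−9² = 17
v_rel = (8, 3),  |v_rel|² = 73;  v_rel·d = (8)·(7) + (3)·(7) = 77
73·t² − 154·t + 17 = 0  ⇒  m = 77² − 73·17 = 4688
m = 4688 > 0,  v_rel·d = 77 > 0  ⇒  inside

inside=yes margin=4688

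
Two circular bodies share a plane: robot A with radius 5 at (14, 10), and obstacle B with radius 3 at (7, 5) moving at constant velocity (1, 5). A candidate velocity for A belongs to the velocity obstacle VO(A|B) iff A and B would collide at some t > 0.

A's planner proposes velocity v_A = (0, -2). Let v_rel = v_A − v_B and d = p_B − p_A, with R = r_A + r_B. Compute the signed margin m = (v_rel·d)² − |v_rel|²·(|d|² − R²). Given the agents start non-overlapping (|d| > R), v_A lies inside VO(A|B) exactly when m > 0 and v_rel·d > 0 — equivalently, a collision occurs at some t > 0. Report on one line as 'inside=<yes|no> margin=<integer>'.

d = (-7, -5),  |d|² = 74;  R = 5+3 = 8,  c = 74−8² = 10
v_rel = (-1, -7),  |v_rel|² = 50;  v_rel·d = (-1)·(-7) + (-7)·(-5) = 42
50·t² − 84·t + 10 = 0  ⇒  m = 42² − 50·10 = 1264
m = 1264 > 0,  v_rel·d = 42 > 0  ⇒  inside

inside=yes margin=1264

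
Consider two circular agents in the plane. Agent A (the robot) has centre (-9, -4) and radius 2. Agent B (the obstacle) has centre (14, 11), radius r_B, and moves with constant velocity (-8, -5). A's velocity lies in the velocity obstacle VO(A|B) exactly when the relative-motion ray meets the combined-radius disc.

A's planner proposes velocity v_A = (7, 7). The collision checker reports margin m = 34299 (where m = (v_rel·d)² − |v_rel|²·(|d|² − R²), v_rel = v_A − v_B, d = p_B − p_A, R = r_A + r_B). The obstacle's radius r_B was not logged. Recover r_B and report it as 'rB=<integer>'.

m = 34299
d = (23, 15);  v_rel = (15, 12),  |v_rel|² = 369
v_rel×d = (15)·(15) − (12)·(23) = -51
since m = R²·369 − (-51)²:  R² = (2601 + 34299) / 369 = 100
R = √100 = 10  ⇒  r_B = 10 − 2 = 8

rB=8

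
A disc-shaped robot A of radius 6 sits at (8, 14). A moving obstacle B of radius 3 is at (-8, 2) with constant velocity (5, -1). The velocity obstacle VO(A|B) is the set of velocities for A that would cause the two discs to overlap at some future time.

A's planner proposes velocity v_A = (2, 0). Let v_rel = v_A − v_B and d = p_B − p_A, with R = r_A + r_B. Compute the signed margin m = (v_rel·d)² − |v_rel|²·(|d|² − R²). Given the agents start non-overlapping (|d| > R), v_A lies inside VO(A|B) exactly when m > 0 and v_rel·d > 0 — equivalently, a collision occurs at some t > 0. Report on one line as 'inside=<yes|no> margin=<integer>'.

d = (-16, -12),  |d|² = 400;  R = 6+3 = 9,  c = 400−9² = 319
v_rel = (-3, 1),  |v_rel|² = 10;  v_rel·d = (-3)·(-16) + (1)·(-12) = 36
10·t² − 72·t + 319 = 0  ⇒  m = 36² − 10·319 = -1894
m = -1894 < 0,  v_rel·d = 36 > 0  ⇒  outside

inside=no margin=-1894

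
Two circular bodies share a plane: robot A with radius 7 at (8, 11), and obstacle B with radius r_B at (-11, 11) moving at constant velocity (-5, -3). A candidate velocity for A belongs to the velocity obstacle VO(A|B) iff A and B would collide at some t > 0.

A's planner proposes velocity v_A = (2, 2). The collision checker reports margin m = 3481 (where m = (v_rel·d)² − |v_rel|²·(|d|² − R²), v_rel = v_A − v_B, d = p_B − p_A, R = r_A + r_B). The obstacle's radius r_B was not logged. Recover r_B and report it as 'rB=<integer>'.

m = 3481
d = (-19, 0);  v_rel = (7, 5),  |v_rel|² = 74
v_rel×d = (7)·(0) − (5)·(-19) = 95
since m = R²·74 − 95²:  R² = (9025 + 3481) / 74 = 169
R = √169 = 13  ⇒  r_B = 13 − 7 = 6

rB=6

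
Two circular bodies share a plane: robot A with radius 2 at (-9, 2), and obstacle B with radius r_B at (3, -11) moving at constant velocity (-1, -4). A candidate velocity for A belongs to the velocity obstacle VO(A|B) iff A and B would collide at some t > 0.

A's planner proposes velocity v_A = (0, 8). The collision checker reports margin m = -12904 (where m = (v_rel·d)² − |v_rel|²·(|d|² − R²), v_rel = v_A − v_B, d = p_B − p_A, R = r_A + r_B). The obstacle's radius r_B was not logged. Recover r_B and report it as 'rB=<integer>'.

m = -12904
d = (12, -13);  v_rel = (1, 12),  |v_rel|² = 145
v_rel×d = (1)·(-13) − (12)·(12) = -157
since m = R²·145 − (-157)²:  R² = (24649 + -12904) / 145 = 81
R = √81 = 9  ⇒  r_B = 9 − 2 = 7

rB=7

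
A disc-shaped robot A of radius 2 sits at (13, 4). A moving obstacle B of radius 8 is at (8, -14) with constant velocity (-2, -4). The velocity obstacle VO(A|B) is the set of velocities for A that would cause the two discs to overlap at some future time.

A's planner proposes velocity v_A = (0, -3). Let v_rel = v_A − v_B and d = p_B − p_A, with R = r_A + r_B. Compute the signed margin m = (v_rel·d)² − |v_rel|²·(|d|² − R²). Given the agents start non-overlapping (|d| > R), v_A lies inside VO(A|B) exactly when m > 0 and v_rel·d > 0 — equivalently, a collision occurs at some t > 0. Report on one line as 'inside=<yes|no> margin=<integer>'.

d = (-5, -18),  |d|² = 349;  R = 2+8 = 10,  c = 349−10² = 249
v_rel = (2, 1),  |v_rel|² = 5;  v_rel·d = (2)·(-5) + (1)·(-18) = -28
5·t² + 56·t + 249 = 0  ⇒  m = (-28)² − 5·249 = -461
m = -461 < 0,  v_rel·d = -28 < 0  ⇒  outside

inside=no margin=-461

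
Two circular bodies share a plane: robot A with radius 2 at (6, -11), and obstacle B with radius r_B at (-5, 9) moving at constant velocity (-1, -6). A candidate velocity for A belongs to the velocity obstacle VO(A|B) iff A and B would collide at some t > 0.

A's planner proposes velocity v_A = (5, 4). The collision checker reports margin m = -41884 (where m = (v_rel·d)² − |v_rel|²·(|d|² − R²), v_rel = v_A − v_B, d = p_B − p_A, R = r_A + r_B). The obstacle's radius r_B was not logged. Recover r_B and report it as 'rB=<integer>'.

m = -41884
d = (-11, 20);  v_rel = (6, 10),  |v_rel|² = 136
v_rel×d = (6)·(20) − (10)·(-11) = 230
since m = R²·136 − 230²:  R² = (52900 + -41884) / 136 = 81
R = √81 = 9  ⇒  r_B = 9 − 2 = 7

rB=7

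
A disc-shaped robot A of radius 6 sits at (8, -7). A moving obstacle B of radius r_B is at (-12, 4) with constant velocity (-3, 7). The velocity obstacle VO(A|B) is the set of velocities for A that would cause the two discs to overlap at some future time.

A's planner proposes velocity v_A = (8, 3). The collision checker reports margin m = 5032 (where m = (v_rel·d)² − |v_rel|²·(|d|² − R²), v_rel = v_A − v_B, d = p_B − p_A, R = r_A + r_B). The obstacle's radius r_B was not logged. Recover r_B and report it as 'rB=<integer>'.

m = 5032
d = (-20, 11);  v_rel = (11, -4),  |v_rel|² = 137
v_rel×d = (11)·(11) − (-4)·(-20) = 41
since m = R²·137 − 41²:  R² = (1681 + 5032) / 137 = 49
R = √49 = 7  ⇒  r_B = 7 − 6 = 1

rB=1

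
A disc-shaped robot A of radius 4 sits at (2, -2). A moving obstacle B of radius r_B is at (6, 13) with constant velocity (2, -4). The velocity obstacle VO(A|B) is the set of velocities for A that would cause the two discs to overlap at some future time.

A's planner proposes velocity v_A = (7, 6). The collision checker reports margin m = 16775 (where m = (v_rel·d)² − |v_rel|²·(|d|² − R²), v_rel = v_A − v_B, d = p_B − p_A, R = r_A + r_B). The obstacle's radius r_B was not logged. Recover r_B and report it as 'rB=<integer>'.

m = 16775
d = (4, 15);  v_rel = (5, 10),  |v_rel|² = 125
v_rel×d = (5)·(15) − (10)·(4) = 35
since m = R²·125 − 35²:  R² = (1225 + 16775) / 125 = 144
R = √144 = 12  ⇒  r_B = 12 − 4 = 8

rB=8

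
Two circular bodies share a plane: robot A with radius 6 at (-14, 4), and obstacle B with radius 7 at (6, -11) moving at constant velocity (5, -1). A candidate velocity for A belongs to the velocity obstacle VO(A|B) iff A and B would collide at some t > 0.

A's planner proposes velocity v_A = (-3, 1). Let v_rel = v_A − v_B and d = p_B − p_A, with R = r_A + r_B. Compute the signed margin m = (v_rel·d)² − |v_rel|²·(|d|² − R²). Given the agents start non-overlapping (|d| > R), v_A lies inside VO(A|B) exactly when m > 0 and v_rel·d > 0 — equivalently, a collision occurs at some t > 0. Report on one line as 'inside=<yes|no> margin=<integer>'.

d = (20, -15),  |d|² = 625;  R = 6+7 = 13,  c = 625−13² = 456
v_rel = (-8, 2),  |v_rel|² = 68;  v_rel·d = (-8)·(20) + (2)·(-15) = -190
68·t² + 380·t + 456 = 0  ⇒  m = (-190)² − 68·456 = 5092
m = 5092 > 0,  v_rel·d = -190 < 0  ⇒  outside

inside=no margin=5092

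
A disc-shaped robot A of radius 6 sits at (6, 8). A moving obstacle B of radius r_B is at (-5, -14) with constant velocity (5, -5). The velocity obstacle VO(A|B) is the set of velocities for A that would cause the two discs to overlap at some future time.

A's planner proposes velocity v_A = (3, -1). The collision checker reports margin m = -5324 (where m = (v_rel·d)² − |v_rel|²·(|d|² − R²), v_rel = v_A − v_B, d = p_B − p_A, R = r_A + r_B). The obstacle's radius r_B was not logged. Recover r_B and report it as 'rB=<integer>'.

m = -5324
d = (-11, -22);  v_rel = (-2, 4),  |v_rel|² = 20
v_rel×d = (-2)·(-22) − (4)·(-11) = 88
since m = R²·20 − 88²:  R² = (7744 + -5324) / 20 = 121
R = √121 = 11  ⇒  r_B = 11 − 6 = 5

rB=5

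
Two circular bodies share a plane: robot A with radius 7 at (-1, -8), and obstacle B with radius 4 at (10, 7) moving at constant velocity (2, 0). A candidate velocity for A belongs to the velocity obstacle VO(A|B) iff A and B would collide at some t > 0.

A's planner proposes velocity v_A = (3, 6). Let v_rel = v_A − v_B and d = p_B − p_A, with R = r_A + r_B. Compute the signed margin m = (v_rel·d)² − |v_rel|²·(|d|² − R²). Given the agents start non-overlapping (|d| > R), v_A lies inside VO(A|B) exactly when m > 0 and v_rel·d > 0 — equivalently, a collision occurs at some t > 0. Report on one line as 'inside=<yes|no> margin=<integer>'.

d = (11, 15),  |d|² = 346;  R = 7+4 = 11,  c = 346−11² = 225
v_rel = (1, 6),  |v_rel|² = 37;  v_rel·d = (1)·(11) + (6)·(15) = 101
37·t² − 202·t + 225 = 0  ⇒  m = 101² − 37·225 = 1876
m = 1876 > 0,  v_rel·d = 101 > 0  ⇒  inside

inside=yes margin=1876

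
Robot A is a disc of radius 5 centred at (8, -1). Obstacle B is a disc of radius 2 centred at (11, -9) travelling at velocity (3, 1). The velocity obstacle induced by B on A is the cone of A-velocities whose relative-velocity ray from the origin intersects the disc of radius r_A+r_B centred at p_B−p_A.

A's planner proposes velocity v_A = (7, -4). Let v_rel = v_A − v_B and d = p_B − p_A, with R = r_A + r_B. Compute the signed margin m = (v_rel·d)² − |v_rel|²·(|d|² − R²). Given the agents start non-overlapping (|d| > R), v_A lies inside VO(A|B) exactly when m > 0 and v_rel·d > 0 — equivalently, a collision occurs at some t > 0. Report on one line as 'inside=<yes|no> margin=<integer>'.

d = (3, -8),  |d|² = 73;  R = 5+2 = 7,  c = 73−7² = 24
v_rel = (4, -5),  |v_rel|² = 41;  v_rel·d = (4)·(3) + (-5)·(-8) = 52
41·t² − 104·t + 24 = 0  ⇒  m = 52² − 41·24 = 1720
m = 1720 > 0,  v_rel·d = 52 > 0  ⇒  inside

inside=yes margin=1720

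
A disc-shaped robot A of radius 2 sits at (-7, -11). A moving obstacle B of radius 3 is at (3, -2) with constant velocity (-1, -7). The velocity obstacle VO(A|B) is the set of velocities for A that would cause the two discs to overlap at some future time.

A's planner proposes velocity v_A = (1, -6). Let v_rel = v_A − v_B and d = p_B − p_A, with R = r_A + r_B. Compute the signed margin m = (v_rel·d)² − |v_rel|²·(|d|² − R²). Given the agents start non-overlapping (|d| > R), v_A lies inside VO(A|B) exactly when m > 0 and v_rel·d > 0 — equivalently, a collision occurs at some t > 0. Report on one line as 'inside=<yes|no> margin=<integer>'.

d = (10, 9),  |d|² = 181;  R = 2+3 = 5,  c = 181−5² = 156
v_rel = (2, 1),  |v_rel|² = 5;  v_rel·d = (2)·(10) + (1)·(9) = 29
5·t² − 58·t + 156 = 0  ⇒  m = 29² − 5·156 = 61
m = 61 > 0,  v_rel·d = 29 > 0  ⇒  inside

inside=yes margin=61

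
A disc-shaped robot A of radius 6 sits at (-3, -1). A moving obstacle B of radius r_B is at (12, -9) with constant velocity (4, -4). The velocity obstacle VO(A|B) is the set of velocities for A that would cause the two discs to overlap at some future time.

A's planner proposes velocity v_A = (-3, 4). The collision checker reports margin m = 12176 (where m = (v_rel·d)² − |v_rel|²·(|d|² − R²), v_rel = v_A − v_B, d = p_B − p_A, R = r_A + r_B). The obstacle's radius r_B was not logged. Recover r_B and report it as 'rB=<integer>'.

m = 12176
d = (15, -8);  v_rel = (-7, 8),  |v_rel|² = 113
v_rel×d = (-7)·(-8) − (8)·(15) = -64
since m = R²·113 − (-64)²:  R² = (4096 + 12176) / 113 = 144
R = √144 = 12  ⇒  r_B = 12 − 6 = 6

rB=6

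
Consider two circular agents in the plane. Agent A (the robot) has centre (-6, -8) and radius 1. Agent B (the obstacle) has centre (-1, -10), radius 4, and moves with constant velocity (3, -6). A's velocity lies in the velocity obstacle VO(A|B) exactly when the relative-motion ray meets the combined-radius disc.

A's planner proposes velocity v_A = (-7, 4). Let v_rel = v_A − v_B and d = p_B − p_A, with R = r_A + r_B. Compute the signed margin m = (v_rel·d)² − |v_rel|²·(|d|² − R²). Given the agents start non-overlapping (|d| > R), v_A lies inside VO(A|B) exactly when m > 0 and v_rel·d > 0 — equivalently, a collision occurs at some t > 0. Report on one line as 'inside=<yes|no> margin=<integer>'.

d = (5, -2),  |d|² = 29;  R = 1+4 = 5,  c = 29−5² = 4
v_rel = (-10, 10),  |v_rel|² = 200;  v_rel·d = (-10)·(5) + (10)·(-2) = -70
200·t² + 140·t + 4 = 0  ⇒  m = (-70)² − 200·4 = 4100
m = 4100 > 0,  v_rel·d = -70 < 0  ⇒  outside

inside=no margin=4100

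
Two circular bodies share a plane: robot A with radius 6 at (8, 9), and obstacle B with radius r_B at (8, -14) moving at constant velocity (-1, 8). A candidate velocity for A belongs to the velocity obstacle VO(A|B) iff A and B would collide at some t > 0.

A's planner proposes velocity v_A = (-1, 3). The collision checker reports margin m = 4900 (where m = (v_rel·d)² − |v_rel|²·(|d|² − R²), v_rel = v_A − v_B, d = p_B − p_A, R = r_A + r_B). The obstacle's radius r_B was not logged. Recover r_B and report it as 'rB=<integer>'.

m = 4900
d = (0, -23);  v_rel = (0, -5),  |v_rel|² = 25
v_rel×d = (0)·(-23) − (-5)·(0) = 0
since m = R²·25 − 0²:  R² = (0 + 4900) / 25 = 196
R = √196 = 14  ⇒  r_B = 14 − 6 = 8

rB=8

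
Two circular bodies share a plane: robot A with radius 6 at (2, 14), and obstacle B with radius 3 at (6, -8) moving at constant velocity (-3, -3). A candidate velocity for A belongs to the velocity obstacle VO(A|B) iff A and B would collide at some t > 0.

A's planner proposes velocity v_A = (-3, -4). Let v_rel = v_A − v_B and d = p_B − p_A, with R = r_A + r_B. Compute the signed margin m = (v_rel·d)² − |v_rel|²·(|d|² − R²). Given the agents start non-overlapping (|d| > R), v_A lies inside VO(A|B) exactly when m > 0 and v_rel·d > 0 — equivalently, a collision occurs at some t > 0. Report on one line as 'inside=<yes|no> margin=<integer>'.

d = (4, -22),  |d|² = 500;  R = 6+3 = 9,  c = 500−9² = 419
v_rel = (0, -1),  |v_rel|² = 1;  v_rel·d = (0)·(4) + (-1)·(-22) = 22
1·t² − 44·t + 419 = 0  ⇒  m = 22² − 1·419 = 65
m = 65 > 0,  v_rel·d = 22 > 0  ⇒  inside

inside=yes margin=65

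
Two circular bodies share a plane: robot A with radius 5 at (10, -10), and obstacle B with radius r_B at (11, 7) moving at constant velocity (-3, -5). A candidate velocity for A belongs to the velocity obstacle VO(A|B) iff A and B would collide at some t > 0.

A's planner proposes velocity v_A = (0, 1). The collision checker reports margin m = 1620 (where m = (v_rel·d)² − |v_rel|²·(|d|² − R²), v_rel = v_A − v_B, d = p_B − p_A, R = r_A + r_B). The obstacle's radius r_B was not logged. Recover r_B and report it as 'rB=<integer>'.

m = 1620
d = (1, 17);  v_rel = (3, 6),  |v_rel|² = 45
v_rel×d = (3)·(17) − (6)·(1) = 45
since m = R²·45 − 45²:  R² = (2025 + 1620) / 45 = 81
R = √81 = 9  ⇒  r_B = 9 − 5 = 4

rB=4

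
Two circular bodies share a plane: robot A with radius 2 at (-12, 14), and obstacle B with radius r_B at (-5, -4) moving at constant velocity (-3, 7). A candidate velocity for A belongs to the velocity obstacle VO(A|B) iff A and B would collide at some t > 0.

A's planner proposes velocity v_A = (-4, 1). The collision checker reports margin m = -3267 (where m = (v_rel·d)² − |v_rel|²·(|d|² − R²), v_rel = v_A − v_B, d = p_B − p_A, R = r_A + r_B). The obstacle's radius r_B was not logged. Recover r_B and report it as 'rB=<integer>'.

m = -3267
d = (7, -18);  v_rel = (-1, -6),  |v_rel|² = 37
v_rel×d = (-1)·(-18) − (-6)·(7) = 60
since m = R²·37 − 60²:  R² = (3600 + -3267) / 37 = 9
R = √9 = 3  ⇒  r_B = 3 − 2 = 1

rB=1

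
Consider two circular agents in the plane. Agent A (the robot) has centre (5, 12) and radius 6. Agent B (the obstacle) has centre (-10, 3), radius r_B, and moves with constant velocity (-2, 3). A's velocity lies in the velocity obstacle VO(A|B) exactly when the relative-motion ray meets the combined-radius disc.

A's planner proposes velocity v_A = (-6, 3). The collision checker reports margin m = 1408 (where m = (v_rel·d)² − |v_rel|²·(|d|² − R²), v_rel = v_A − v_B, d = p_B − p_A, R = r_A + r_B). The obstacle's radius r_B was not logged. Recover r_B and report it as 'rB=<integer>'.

m = 1408
d = (-15, -9);  v_rel = (-4, 0),  |v_rel|² = 16
v_rel×d = (-4)·(-9) − (0)·(-15) = 36
since m = R²·16 − 36²:  R² = (1296 + 1408) / 16 = 169
R = √169 = 13  ⇒  r_B = 13 − 6 = 7

rB=7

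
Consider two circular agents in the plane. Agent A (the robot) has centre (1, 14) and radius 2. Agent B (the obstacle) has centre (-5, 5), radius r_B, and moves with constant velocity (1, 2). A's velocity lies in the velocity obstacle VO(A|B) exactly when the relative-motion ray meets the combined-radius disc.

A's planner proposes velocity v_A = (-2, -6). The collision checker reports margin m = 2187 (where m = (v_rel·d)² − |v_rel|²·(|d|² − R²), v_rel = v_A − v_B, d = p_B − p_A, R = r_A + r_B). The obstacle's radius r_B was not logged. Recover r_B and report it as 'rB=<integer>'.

m = 2187
d = (-6, -9);  v_rel = (-3, -8),  |v_rel|² = 73
v_rel×d = (-3)·(-9) − (-8)·(-6) = -21
since m = R²·73 − (-21)²:  R² = (441 + 2187) / 73 = 36
R = √36 = 6  ⇒  r_B = 6 − 2 = 4

rB=4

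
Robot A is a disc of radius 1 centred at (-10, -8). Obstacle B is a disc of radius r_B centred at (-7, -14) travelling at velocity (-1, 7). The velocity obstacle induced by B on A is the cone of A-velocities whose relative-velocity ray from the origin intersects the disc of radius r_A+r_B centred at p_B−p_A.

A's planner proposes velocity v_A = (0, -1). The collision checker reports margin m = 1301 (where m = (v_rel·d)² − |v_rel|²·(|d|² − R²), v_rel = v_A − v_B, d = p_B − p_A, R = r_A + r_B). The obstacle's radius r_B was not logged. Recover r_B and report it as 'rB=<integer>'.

m = 1301
d = (3, -6);  v_rel = (1, -8),  |v_rel|² = 65
v_rel×d = (1)·(-6) − (-8)·(3) = 18
since m = R²·65 − 18²:  R² = (324 + 1301) / 65 = 25
R = √25 = 5  ⇒  r_B = 5 − 1 = 4

rB=4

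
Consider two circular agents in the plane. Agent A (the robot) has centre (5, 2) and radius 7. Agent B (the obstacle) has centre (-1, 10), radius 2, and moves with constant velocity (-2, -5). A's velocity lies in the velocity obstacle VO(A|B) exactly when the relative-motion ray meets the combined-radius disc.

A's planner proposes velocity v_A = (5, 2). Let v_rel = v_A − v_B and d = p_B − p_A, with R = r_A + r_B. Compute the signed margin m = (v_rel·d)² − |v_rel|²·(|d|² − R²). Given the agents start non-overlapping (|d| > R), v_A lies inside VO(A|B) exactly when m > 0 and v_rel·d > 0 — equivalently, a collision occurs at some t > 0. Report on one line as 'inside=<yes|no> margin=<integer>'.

d = (-6, 8),  |d|² = 100;  R = 7+2 = 9,  c = 100−9² = 19
v_rel = (7, 7),  |v_rel|² = 98;  v_rel·d = (7)·(-6) + (7)·(8) = 14
98·t² − 28·t + 19 = 0  ⇒  m = 14² − 98·19 = -1666
m = -1666 < 0,  v_rel·d = 14 > 0  ⇒  outside

inside=no margin=-1666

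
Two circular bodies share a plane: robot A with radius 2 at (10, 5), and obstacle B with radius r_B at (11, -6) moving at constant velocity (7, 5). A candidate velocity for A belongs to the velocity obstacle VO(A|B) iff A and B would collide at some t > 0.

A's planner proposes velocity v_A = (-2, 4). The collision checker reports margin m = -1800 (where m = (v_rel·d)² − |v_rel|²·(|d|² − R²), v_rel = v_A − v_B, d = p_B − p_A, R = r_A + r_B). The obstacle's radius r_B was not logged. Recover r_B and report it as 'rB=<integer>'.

m = -1800
d = (1, -11);  v_rel = (-9, -1),  |v_rel|² = 82
v_rel×d = (-9)·(-11) − (-1)·(1) = 100
since m = R²·82 − 100²:  R² = (10000 + -1800) / 82 = 100
R = √100 = 10  ⇒  r_B = 10 − 2 = 8

rB=8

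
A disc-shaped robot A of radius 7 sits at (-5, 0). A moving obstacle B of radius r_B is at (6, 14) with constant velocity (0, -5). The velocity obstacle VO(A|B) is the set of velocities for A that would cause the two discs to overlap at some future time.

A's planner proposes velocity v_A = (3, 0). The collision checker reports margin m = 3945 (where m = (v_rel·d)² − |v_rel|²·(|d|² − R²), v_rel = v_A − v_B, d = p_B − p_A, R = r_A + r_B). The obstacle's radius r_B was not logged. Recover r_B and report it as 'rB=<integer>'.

m = 3945
d = (11, 14);  v_rel = (3, 5),  |v_rel|² = 34
v_rel×d = (3)·(14) − (5)·(11) = -13
since m = R²·34 − (-13)²:  R² = (169 + 3945) / 34 = 121
R = √121 = 11  ⇒  r_B = 11 − 7 = 4

rB=4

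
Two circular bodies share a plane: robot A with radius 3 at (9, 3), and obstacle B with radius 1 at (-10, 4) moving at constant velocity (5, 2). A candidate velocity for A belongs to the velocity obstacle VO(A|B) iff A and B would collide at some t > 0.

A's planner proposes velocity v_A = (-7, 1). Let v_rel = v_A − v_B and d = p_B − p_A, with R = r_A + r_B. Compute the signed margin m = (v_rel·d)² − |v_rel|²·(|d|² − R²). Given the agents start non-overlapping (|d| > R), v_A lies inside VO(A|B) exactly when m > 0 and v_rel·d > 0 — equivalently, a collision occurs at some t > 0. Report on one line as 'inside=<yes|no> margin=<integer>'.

d = (-19, 1),  |d|² = 362;  R = 3+1 = 4,  c = 362−4² = 346
v_rel = (-12, -1),  |v_rel|² = 145;  v_rel·d = (-12)·(-19) + (-1)·(1) = 227
145·t² − 454·t + 346 = 0  ⇒  m = 227² − 145·346 = 1359
m = 1359 > 0,  v_rel·d = 227 > 0  ⇒  inside

inside=yes margin=1359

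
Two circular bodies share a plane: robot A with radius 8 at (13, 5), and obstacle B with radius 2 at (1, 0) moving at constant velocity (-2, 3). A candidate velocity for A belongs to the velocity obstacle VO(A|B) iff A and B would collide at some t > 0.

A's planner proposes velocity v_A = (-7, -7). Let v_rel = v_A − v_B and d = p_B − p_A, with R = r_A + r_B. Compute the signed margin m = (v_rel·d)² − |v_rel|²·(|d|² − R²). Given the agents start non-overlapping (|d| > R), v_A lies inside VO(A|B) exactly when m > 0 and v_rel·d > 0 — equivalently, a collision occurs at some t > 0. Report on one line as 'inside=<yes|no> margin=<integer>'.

d = (-12, -5),  |d|² = 169;  R = 8+2 = 10,  c = 169−10² = 69
v_rel = (-5, -10),  |v_rel|² = 125;  v_rel·d = (-5)·(-12) + (-10)·(-5) = 110
125·t² − 220·t + 69 = 0  ⇒  m = 110² − 125·69 = 3475
m = 3475 > 0,  v_rel·d = 110 > 0  ⇒  inside

inside=yes margin=3475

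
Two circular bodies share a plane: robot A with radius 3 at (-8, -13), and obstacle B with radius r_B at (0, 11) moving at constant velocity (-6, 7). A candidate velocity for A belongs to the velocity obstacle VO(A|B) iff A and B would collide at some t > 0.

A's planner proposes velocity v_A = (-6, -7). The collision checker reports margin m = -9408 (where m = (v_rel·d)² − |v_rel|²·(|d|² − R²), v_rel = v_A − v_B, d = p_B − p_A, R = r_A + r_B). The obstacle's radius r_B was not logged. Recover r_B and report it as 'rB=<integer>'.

m = -9408
d = (8, 24);  v_rel = (0, -14),  |v_rel|² = 196
v_rel×d = (0)·(24) − (-14)·(8) = 112
since m = R²·196 − 112²:  R² = (12544 + -9408) / 196 = 16
R = √16 = 4  ⇒  r_B = 4 − 3 = 1

rB=1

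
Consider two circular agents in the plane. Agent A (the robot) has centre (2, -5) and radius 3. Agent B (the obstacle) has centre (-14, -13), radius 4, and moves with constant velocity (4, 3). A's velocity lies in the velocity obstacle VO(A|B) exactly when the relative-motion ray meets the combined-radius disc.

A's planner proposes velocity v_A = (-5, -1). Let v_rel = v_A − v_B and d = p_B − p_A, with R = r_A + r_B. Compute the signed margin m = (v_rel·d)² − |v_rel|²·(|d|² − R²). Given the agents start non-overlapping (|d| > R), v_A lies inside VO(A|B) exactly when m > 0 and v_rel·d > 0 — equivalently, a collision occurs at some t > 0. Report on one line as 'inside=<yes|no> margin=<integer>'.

d = (-16, -8),  |d|² = 320;  R = 3+4 = 7,  c = 320−7² = 271
v_rel = (-9, -4),  |v_rel|² = 97;  v_rel·d = (-9)·(-16) + (-4)·(-8) = 176
97·t² − 352·t + 271 = 0  ⇒  m = 176² − 97·271 = 4689
m = 4689 > 0,  v_rel·d = 176 > 0  ⇒  inside

inside=yes margin=4689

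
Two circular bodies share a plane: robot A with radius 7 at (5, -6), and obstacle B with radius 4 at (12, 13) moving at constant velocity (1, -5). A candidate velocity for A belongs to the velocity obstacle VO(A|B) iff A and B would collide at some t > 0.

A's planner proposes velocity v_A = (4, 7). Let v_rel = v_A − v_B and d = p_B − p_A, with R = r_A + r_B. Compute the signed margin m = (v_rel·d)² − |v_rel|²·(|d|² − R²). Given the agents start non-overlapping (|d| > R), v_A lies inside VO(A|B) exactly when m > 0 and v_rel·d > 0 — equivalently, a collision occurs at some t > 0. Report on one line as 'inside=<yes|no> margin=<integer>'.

d = (7, 19),  |d|² = 410;  R = 7+4 = 11,  c = 410−11² = 289
v_rel = (3, 12),  |v_rel|² = 153;  v_rel·d = (3)·(7) + (12)·(19) = 249
153·t² − 498·t + 289 = 0  ⇒  m = 249² − 153·289 = 17784
m = 17784 > 0,  v_rel·d = 249 > 0  ⇒  inside

inside=yes margin=17784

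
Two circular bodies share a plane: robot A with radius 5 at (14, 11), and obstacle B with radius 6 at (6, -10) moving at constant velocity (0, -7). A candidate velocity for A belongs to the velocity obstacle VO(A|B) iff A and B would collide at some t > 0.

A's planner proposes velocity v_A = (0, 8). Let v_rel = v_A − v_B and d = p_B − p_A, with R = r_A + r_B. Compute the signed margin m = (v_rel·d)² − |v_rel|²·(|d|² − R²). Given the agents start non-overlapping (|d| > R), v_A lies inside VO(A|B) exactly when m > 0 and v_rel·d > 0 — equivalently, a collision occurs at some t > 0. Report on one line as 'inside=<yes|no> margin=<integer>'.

d = (-8, -21),  |d|² = 505;  R = 5+6 = 11,  c = 505−11² = 384
v_rel = (0, 15),  |v_rel|² = 225;  v_rel·d = (0)·(-8) + (15)·(-21) = -315
225·t² + 630·t + 384 = 0  ⇒  m = (-315)² − 225·384 = 12825
m = 12825 > 0,  v_rel·d = -315 < 0  ⇒  outside

inside=no margin=12825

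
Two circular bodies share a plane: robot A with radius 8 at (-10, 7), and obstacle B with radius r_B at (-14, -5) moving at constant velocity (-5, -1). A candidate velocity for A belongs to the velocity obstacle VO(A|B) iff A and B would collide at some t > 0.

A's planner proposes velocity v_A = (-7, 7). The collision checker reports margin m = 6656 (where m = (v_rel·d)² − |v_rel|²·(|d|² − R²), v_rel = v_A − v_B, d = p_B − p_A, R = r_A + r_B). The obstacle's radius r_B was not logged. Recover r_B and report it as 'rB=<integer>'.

m = 6656
d = (-4, -12);  v_rel = (-2, 8),  |v_rel|² = 68
v_rel×d = (-2)·(-12) − (8)·(-4) = 56
since m = R²·68 − 56²:  R² = (3136 + 6656) / 68 = 144
R = √144 = 12  ⇒  r_B = 12 − 8 = 4

rB=4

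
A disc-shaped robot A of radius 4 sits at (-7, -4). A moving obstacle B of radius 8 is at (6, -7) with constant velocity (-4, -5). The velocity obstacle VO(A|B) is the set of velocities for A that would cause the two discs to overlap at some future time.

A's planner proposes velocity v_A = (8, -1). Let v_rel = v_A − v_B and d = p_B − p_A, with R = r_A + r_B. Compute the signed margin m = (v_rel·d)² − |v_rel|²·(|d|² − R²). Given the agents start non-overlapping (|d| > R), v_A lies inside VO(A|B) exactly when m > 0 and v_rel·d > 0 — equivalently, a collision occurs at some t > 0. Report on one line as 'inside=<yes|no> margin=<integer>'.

d = (13, -3),  |d|² = 178;  R = 4+8 = 12,  c = 178−12² = 34
v_rel = (12, 4),  |v_rel|² = 160;  v_rel·d = (12)·(13) + (4)·(-3) = 144
160·t² − 288·t + 34 = 0  ⇒  m = 144² − 160·34 = 15296
m = 15296 > 0,  v_rel·d = 144 > 0  ⇒  inside

inside=yes margin=15296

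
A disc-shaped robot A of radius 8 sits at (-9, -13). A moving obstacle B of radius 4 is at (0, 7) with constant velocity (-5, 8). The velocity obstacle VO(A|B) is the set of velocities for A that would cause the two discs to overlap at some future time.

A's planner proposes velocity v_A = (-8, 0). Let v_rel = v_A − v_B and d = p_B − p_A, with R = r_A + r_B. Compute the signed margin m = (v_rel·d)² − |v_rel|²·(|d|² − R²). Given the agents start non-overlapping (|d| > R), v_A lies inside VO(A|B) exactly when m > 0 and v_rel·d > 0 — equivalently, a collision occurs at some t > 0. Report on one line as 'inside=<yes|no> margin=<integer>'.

d = (9, 20),  |d|² = 481;  R = 8+4 = 12,  c = 481−12² = 337
v_rel = (-3, -8),  |v_rel|² = 73;  v_rel·d = (-3)·(9) + (-8)·(20) = -187
73·t² + 374·t + 337 = 0  ⇒  m = (-187)² − 73·337 = 10368
m = 10368 > 0,  v_rel·d = -187 < 0  ⇒  outside

inside=no margin=10368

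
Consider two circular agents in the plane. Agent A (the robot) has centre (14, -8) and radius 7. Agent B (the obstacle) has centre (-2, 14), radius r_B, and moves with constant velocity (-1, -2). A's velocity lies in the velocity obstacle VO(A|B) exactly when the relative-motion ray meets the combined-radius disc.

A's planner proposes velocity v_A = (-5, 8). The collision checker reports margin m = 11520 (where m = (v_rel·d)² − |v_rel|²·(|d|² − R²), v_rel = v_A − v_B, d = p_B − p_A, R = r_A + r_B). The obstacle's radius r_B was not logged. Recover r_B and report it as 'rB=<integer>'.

m = 11520
d = (-16, 22);  v_rel = (-4, 10),  |v_rel|² = 116
v_rel×d = (-4)·(22) − (10)·(-16) = 72
since m = R²·116 − 72²:  R² = (5184 + 11520) / 116 = 144
R = √144 = 12  ⇒  r_B = 12 − 7 = 5

rB=5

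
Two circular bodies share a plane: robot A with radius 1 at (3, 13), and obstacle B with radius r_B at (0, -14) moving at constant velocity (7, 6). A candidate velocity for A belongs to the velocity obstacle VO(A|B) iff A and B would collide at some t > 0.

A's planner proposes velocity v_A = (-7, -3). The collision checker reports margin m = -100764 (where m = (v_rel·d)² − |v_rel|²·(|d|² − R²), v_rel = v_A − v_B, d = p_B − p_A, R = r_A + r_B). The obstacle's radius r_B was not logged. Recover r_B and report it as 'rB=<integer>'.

m = -100764
d = (-3, -27);  v_rel = (-14, -9),  |v_rel|² = 277
v_rel×d = (-14)·(-27) − (-9)·(-3) = 351
since m = R²·277 − 351²:  R² = (123201 + -100764) / 277 = 81
R = √81 = 9  ⇒  r_B = 9 − 1 = 8

rB=8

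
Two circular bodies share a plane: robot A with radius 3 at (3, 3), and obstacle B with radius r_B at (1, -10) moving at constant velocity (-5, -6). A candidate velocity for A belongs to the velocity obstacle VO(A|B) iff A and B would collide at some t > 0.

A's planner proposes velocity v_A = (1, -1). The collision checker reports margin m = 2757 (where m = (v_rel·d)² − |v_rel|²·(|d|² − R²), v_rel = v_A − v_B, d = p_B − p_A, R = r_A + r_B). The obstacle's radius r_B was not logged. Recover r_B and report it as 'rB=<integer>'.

m = 2757
d = (-2, -13);  v_rel = (6, 5),  |v_rel|² = 61
v_rel×d = (6)·(-13) − (5)·(-2) = -68
since m = R²·61 − (-68)²:  R² = (4624 + 2757) / 61 = 121
R = √121 = 11  ⇒  r_B = 11 − 3 = 8

rB=8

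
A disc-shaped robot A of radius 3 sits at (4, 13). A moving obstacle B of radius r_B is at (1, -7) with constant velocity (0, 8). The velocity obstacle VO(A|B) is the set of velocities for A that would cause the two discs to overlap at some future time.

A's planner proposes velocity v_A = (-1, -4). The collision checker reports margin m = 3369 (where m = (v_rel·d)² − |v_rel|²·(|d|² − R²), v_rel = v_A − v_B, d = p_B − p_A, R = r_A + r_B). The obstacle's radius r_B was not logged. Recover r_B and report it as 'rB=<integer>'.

m = 3369
d = (-3, -20);  v_rel = (-1, -12),  |v_rel|² = 145
v_rel×d = (-1)·(-20) − (-12)·(-3) = -16
since m = R²·145 − (-16)²:  R² = (256 + 3369) / 145 = 25
R = √25 = 5  ⇒  r_B = 5 − 3 = 2

rB=2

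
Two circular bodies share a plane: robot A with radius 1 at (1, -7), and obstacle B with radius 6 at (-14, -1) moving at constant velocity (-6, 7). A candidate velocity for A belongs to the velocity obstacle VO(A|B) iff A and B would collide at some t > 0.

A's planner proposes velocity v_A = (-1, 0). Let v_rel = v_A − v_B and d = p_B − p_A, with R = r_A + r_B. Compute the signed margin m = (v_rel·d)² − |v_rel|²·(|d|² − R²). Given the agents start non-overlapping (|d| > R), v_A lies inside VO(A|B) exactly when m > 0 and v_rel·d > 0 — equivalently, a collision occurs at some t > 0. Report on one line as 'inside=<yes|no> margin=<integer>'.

d = (-15, 6),  |d|² = 261;  R = 1+6 = 7,  c = 261−7² = 212
v_rel = (5, -7),  |v_rel|² = 74;  v_rel·d = (5)·(-15) + (-7)·(6) = -117
74·t² + 234·t + 212 = 0  ⇒  m = (-117)² − 74·212 = -1999
m = -1999 < 0,  v_rel·d = -117 < 0  ⇒  outside

inside=no margin=-1999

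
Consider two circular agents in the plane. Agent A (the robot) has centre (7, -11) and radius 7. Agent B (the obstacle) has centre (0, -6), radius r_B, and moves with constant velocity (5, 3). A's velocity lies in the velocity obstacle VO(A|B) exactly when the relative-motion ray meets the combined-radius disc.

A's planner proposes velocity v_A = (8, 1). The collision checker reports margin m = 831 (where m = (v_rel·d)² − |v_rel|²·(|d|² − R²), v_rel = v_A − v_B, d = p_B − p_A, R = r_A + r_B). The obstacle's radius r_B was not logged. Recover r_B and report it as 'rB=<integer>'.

m = 831
d = (-7, 5);  v_rel = (3, -2),  |v_rel|² = 13
v_rel×d = (3)·(5) − (-2)·(-7) = 1
since m = R²·13 − 1²:  R² = (1 + 831) / 13 = 64
R = √64 = 8  ⇒  r_B = 8 − 7 = 1

rB=1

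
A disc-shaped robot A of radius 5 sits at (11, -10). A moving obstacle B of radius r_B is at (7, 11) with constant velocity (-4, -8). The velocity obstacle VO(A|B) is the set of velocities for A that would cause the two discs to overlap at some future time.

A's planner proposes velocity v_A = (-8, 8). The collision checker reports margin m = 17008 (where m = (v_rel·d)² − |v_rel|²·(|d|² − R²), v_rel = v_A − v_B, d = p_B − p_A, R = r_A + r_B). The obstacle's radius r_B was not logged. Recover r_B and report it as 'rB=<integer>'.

m = 17008
d = (-4, 21);  v_rel = (-4, 16),  |v_rel|² = 272
v_rel×d = (-4)·(21) − (16)·(-4) = -20
since m = R²·272 − (-20)²:  R² = (400 + 17008) / 272 = 64
R = √64 = 8  ⇒  r_B = 8 − 5 = 3

rB=3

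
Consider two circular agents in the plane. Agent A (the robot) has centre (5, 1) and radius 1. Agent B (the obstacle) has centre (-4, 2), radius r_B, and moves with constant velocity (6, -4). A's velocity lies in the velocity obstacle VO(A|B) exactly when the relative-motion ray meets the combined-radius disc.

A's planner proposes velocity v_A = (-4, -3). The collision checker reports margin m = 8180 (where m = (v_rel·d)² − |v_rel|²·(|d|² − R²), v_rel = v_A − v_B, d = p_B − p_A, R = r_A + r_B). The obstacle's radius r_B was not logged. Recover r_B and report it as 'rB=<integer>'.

m = 8180
d = (-9, 1);  v_rel = (-10, 1),  |v_rel|² = 101
v_rel×d = (-10)·(1) − (1)·(-9) = -1
since m = R²·101 − (-1)²:  R² = (1 + 8180) / 101 = 81
R = √81 = 9  ⇒  r_B = 9 − 1 = 8

rB=8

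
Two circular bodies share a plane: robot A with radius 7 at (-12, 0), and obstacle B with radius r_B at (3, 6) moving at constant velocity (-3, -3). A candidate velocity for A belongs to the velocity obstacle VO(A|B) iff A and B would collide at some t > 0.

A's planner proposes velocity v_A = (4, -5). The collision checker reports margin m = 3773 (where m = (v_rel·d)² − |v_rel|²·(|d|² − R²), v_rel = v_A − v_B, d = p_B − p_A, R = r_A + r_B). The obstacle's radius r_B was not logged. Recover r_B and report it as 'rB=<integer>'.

m = 3773
d = (15, 6);  v_rel = (7, -2),  |v_rel|² = 53
v_rel×d = (7)·(6) − (-2)·(15) = 72
since m = R²·53 − 72²:  R² = (5184 + 3773) / 53 = 169
R = √169 = 13  ⇒  r_B = 13 − 7 = 6

rB=6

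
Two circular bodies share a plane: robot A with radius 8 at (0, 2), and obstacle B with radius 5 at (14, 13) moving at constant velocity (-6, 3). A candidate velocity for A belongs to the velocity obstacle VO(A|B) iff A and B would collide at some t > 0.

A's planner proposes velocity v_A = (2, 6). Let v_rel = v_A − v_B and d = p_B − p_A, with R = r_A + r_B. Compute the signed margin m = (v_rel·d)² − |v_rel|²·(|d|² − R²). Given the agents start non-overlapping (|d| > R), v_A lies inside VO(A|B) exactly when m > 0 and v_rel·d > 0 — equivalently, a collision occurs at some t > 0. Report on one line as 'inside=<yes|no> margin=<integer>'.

d = (14, 11),  |d|² = 317;  R = 8+5 = 13,  c = 317−13² = 148
v_rel = (8, 3),  |v_rel|² = 73;  v_rel·d = (8)·(14) + (3)·(11) = 145
73·t² − 290·t + 148 = 0  ⇒  m = 145² − 73·148 = 10221
m = 10221 > 0,  v_rel·d = 145 > 0  ⇒  inside

inside=yes margin=10221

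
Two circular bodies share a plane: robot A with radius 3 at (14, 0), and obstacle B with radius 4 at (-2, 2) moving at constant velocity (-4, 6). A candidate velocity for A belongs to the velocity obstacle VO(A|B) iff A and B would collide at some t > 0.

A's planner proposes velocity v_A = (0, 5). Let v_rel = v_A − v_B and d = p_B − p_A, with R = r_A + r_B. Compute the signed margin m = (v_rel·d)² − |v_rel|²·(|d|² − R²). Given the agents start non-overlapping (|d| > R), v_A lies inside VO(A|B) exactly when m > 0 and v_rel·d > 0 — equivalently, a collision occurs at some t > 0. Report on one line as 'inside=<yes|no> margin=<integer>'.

d = (-16, 2),  |d|² = 260;  R = 3+4 = 7,  c = 260−7² = 211
v_rel = (4, -1),  |v_rel|² = 17;  v_rel·d = (4)·(-16) + (-1)·(2) = -66
17·t² + 132·t + 211 = 0  ⇒  m = (-66)² − 17·211 = 769
m = 769 > 0,  v_rel·d = -66 < 0  ⇒  outside

inside=no margin=769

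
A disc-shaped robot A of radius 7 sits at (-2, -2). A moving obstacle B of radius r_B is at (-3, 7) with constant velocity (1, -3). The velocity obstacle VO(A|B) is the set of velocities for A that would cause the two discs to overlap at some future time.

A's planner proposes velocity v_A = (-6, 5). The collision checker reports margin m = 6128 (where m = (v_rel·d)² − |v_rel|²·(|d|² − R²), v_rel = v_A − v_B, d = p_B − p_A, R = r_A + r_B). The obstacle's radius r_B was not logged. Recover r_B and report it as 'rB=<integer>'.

m = 6128
d = (-1, 9);  v_rel = (-7, 8),  |v_rel|² = 113
v_rel×d = (-7)·(9) − (8)·(-1) = -55
since m = R²·113 − (-55)²:  R² = (3025 + 6128) / 113 = 81
R = √81 = 9  ⇒  r_B = 9 − 7 = 2

rB=2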